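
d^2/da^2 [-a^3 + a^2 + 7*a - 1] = 2 - 6*a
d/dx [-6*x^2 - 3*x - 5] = -12*x - 3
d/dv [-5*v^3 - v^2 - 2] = v*(-15*v - 2)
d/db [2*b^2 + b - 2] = 4*b + 1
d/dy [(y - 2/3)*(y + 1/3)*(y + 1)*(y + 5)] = 4*y^3 + 17*y^2 + 50*y/9 - 3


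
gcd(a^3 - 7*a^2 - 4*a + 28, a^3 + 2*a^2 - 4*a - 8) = a^2 - 4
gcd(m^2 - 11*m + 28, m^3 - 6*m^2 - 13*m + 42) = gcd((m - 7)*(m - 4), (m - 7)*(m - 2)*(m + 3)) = m - 7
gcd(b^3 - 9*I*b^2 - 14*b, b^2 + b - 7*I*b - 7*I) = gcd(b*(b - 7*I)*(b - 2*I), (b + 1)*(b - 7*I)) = b - 7*I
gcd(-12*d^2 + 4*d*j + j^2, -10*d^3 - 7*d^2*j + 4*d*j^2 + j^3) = 2*d - j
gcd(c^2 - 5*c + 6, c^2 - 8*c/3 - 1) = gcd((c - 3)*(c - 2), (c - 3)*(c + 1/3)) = c - 3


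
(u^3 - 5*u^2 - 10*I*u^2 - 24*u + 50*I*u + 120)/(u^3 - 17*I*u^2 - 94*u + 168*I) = (u - 5)/(u - 7*I)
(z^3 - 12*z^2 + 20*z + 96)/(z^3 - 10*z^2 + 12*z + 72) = (z - 8)/(z - 6)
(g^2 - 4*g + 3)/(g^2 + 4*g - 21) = (g - 1)/(g + 7)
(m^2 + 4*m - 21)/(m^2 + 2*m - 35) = (m - 3)/(m - 5)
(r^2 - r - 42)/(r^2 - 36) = (r - 7)/(r - 6)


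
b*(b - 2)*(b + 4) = b^3 + 2*b^2 - 8*b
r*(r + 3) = r^2 + 3*r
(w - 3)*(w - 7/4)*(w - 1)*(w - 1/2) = w^4 - 25*w^3/4 + 103*w^2/8 - 41*w/4 + 21/8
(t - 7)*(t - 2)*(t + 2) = t^3 - 7*t^2 - 4*t + 28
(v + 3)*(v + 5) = v^2 + 8*v + 15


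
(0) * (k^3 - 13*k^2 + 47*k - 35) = 0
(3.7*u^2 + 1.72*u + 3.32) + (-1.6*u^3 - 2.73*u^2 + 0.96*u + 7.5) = -1.6*u^3 + 0.97*u^2 + 2.68*u + 10.82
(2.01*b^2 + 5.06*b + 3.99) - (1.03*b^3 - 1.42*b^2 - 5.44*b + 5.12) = -1.03*b^3 + 3.43*b^2 + 10.5*b - 1.13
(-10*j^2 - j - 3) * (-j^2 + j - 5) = 10*j^4 - 9*j^3 + 52*j^2 + 2*j + 15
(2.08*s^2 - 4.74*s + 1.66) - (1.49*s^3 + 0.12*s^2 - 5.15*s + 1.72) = -1.49*s^3 + 1.96*s^2 + 0.41*s - 0.0600000000000001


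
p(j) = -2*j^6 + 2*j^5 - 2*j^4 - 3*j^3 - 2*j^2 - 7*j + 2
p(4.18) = -9007.81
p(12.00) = -5521330.00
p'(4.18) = -13025.48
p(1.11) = -15.74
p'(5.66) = -61210.65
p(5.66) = -56835.70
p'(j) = -12*j^5 + 10*j^4 - 8*j^3 - 9*j^2 - 4*j - 7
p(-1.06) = 2.71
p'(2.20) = -528.72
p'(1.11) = -38.51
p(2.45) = -399.33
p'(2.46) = -905.26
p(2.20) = -225.56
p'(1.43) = -84.46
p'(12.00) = -2793799.00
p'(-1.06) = 25.34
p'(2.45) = -887.45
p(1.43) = -34.38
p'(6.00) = -82435.00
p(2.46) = -408.29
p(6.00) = -81112.00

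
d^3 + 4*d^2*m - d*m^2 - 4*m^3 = (d - m)*(d + m)*(d + 4*m)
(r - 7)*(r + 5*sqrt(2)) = r^2 - 7*r + 5*sqrt(2)*r - 35*sqrt(2)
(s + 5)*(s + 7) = s^2 + 12*s + 35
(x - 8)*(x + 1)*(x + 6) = x^3 - x^2 - 50*x - 48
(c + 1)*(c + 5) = c^2 + 6*c + 5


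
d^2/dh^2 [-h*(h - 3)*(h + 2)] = 2 - 6*h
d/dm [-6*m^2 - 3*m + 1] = -12*m - 3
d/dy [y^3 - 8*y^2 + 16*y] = 3*y^2 - 16*y + 16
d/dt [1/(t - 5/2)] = -4/(2*t - 5)^2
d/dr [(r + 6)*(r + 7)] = 2*r + 13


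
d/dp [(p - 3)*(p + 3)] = 2*p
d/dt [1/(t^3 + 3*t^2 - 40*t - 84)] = (-3*t^2 - 6*t + 40)/(t^3 + 3*t^2 - 40*t - 84)^2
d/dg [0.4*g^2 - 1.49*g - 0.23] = 0.8*g - 1.49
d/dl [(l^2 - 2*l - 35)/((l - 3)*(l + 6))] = (5*l^2 + 34*l + 141)/(l^4 + 6*l^3 - 27*l^2 - 108*l + 324)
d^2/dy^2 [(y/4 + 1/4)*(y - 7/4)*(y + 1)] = 3*y/2 + 1/8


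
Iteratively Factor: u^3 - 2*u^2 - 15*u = (u)*(u^2 - 2*u - 15) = u*(u + 3)*(u - 5)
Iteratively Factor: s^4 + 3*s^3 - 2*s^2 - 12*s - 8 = (s + 2)*(s^3 + s^2 - 4*s - 4) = (s - 2)*(s + 2)*(s^2 + 3*s + 2) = (s - 2)*(s + 2)^2*(s + 1)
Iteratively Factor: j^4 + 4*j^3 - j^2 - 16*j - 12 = (j + 3)*(j^3 + j^2 - 4*j - 4) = (j + 2)*(j + 3)*(j^2 - j - 2) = (j + 1)*(j + 2)*(j + 3)*(j - 2)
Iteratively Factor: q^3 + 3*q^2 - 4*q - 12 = (q + 3)*(q^2 - 4) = (q - 2)*(q + 3)*(q + 2)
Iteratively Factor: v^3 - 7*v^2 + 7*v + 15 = (v - 5)*(v^2 - 2*v - 3) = (v - 5)*(v - 3)*(v + 1)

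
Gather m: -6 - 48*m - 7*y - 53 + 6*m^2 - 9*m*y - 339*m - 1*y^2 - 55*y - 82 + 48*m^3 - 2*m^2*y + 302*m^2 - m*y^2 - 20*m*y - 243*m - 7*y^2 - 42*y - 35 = 48*m^3 + m^2*(308 - 2*y) + m*(-y^2 - 29*y - 630) - 8*y^2 - 104*y - 176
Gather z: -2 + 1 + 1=0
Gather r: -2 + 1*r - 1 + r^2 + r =r^2 + 2*r - 3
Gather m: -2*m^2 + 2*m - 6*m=-2*m^2 - 4*m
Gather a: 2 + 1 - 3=0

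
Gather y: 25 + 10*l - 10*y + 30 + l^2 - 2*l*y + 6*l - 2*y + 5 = l^2 + 16*l + y*(-2*l - 12) + 60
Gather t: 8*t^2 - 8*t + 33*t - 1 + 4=8*t^2 + 25*t + 3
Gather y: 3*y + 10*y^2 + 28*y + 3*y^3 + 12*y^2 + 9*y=3*y^3 + 22*y^2 + 40*y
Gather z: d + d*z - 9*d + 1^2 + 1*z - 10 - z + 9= d*z - 8*d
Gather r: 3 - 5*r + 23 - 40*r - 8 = 18 - 45*r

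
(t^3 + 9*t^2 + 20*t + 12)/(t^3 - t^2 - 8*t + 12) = (t^3 + 9*t^2 + 20*t + 12)/(t^3 - t^2 - 8*t + 12)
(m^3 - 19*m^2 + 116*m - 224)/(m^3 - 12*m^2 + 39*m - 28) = (m - 8)/(m - 1)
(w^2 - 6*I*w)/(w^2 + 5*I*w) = (w - 6*I)/(w + 5*I)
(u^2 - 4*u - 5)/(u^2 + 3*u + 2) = (u - 5)/(u + 2)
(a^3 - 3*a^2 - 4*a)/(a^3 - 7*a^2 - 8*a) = (a - 4)/(a - 8)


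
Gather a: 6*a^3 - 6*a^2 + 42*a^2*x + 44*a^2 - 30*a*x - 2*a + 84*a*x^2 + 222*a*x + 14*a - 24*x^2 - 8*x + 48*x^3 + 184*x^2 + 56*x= 6*a^3 + a^2*(42*x + 38) + a*(84*x^2 + 192*x + 12) + 48*x^3 + 160*x^2 + 48*x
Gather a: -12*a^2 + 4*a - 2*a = -12*a^2 + 2*a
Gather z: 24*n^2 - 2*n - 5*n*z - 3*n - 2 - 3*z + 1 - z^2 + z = 24*n^2 - 5*n - z^2 + z*(-5*n - 2) - 1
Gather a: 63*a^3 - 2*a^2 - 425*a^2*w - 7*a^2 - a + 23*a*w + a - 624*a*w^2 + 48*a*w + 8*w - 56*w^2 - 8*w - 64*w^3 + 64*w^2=63*a^3 + a^2*(-425*w - 9) + a*(-624*w^2 + 71*w) - 64*w^3 + 8*w^2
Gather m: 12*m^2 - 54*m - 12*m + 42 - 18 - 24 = 12*m^2 - 66*m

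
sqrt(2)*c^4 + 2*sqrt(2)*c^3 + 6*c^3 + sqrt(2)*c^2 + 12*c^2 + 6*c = c*(c + 1)*(c + 3*sqrt(2))*(sqrt(2)*c + sqrt(2))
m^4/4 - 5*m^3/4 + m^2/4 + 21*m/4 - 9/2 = (m/4 + 1/2)*(m - 3)^2*(m - 1)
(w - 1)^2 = w^2 - 2*w + 1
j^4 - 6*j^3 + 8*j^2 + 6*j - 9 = (j - 3)^2*(j - 1)*(j + 1)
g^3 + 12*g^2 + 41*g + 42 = (g + 2)*(g + 3)*(g + 7)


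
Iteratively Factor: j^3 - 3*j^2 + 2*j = (j)*(j^2 - 3*j + 2) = j*(j - 1)*(j - 2)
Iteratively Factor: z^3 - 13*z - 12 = (z + 3)*(z^2 - 3*z - 4) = (z - 4)*(z + 3)*(z + 1)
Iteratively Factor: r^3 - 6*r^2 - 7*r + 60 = (r + 3)*(r^2 - 9*r + 20) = (r - 4)*(r + 3)*(r - 5)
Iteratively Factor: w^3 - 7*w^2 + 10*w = (w)*(w^2 - 7*w + 10) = w*(w - 5)*(w - 2)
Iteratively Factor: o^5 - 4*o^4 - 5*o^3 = (o)*(o^4 - 4*o^3 - 5*o^2) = o^2*(o^3 - 4*o^2 - 5*o) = o^2*(o - 5)*(o^2 + o) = o^2*(o - 5)*(o + 1)*(o)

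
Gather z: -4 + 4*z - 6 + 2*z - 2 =6*z - 12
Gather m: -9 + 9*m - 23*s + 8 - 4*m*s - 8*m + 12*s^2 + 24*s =m*(1 - 4*s) + 12*s^2 + s - 1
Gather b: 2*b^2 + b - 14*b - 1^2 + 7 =2*b^2 - 13*b + 6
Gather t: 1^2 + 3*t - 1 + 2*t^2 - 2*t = 2*t^2 + t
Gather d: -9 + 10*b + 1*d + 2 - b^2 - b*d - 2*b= -b^2 + 8*b + d*(1 - b) - 7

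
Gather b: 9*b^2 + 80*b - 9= 9*b^2 + 80*b - 9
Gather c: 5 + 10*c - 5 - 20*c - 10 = -10*c - 10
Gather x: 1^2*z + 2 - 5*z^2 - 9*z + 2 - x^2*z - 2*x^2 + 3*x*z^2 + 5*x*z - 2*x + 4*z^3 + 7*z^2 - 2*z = x^2*(-z - 2) + x*(3*z^2 + 5*z - 2) + 4*z^3 + 2*z^2 - 10*z + 4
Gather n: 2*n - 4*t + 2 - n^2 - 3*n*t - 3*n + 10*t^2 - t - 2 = -n^2 + n*(-3*t - 1) + 10*t^2 - 5*t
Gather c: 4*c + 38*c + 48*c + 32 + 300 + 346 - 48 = 90*c + 630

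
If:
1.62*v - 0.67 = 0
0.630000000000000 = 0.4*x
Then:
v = 0.41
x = 1.58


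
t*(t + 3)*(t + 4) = t^3 + 7*t^2 + 12*t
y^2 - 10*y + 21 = (y - 7)*(y - 3)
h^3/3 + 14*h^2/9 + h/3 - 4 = (h/3 + 1)*(h - 4/3)*(h + 3)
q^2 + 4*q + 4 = (q + 2)^2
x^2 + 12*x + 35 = (x + 5)*(x + 7)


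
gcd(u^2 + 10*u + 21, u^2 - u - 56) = u + 7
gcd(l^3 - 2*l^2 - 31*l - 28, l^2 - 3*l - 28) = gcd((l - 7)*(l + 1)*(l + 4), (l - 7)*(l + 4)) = l^2 - 3*l - 28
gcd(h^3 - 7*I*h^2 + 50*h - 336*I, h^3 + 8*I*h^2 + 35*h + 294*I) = h^2 + I*h + 42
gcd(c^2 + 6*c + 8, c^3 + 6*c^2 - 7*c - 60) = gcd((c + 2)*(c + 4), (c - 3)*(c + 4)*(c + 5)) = c + 4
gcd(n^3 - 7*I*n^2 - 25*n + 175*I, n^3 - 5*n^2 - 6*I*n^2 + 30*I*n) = n - 5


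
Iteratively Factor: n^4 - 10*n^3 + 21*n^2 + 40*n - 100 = (n - 5)*(n^3 - 5*n^2 - 4*n + 20) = (n - 5)^2*(n^2 - 4) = (n - 5)^2*(n + 2)*(n - 2)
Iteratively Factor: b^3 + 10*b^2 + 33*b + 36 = (b + 3)*(b^2 + 7*b + 12) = (b + 3)^2*(b + 4)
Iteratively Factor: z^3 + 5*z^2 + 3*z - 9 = (z + 3)*(z^2 + 2*z - 3) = (z - 1)*(z + 3)*(z + 3)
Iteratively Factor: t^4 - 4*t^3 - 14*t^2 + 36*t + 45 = (t + 3)*(t^3 - 7*t^2 + 7*t + 15) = (t - 5)*(t + 3)*(t^2 - 2*t - 3) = (t - 5)*(t - 3)*(t + 3)*(t + 1)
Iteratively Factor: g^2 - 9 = (g + 3)*(g - 3)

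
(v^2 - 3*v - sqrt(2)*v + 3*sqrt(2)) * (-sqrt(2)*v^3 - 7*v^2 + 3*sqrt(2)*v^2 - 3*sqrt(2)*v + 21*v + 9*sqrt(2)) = -sqrt(2)*v^5 - 5*v^4 + 6*sqrt(2)*v^4 - 5*sqrt(2)*v^3 + 30*v^3 - 39*v^2 - 24*sqrt(2)*v^2 - 36*v + 36*sqrt(2)*v + 54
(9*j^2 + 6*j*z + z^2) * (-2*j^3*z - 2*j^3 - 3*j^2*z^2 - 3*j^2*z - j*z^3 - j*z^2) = -18*j^5*z - 18*j^5 - 39*j^4*z^2 - 39*j^4*z - 29*j^3*z^3 - 29*j^3*z^2 - 9*j^2*z^4 - 9*j^2*z^3 - j*z^5 - j*z^4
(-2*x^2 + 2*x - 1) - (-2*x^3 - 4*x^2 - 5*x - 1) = 2*x^3 + 2*x^2 + 7*x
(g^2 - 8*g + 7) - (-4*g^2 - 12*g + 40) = 5*g^2 + 4*g - 33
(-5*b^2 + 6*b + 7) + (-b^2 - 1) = -6*b^2 + 6*b + 6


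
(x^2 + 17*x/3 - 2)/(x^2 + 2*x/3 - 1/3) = (x + 6)/(x + 1)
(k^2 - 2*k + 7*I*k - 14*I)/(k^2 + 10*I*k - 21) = (k - 2)/(k + 3*I)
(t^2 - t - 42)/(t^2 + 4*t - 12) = (t - 7)/(t - 2)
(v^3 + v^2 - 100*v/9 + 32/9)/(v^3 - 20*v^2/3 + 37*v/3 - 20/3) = (9*v^3 + 9*v^2 - 100*v + 32)/(3*(3*v^3 - 20*v^2 + 37*v - 20))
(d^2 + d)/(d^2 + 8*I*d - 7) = d*(d + 1)/(d^2 + 8*I*d - 7)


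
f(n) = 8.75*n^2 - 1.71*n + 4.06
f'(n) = 17.5*n - 1.71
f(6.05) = 313.99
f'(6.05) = 104.16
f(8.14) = 569.91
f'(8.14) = 140.74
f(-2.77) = 75.93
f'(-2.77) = -50.18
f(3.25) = 90.92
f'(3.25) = 55.16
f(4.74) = 192.55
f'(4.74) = 81.24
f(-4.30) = 173.20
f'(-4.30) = -76.96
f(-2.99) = 87.40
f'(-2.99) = -54.04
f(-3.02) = 89.03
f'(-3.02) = -54.56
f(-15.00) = 1998.46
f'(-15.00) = -264.21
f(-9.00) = 728.20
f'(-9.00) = -159.21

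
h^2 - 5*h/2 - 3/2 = (h - 3)*(h + 1/2)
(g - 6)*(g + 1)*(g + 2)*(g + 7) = g^4 + 4*g^3 - 37*g^2 - 124*g - 84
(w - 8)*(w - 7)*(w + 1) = w^3 - 14*w^2 + 41*w + 56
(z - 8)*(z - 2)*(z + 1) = z^3 - 9*z^2 + 6*z + 16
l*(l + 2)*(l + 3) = l^3 + 5*l^2 + 6*l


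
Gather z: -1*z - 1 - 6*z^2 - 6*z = -6*z^2 - 7*z - 1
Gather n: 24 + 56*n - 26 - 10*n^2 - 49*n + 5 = -10*n^2 + 7*n + 3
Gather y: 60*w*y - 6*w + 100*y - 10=-6*w + y*(60*w + 100) - 10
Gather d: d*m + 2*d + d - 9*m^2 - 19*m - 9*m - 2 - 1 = d*(m + 3) - 9*m^2 - 28*m - 3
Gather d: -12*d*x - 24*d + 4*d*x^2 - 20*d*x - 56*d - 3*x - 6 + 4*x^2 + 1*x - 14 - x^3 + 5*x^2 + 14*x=d*(4*x^2 - 32*x - 80) - x^3 + 9*x^2 + 12*x - 20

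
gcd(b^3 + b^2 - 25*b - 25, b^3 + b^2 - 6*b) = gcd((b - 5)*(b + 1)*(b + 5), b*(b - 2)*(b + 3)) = 1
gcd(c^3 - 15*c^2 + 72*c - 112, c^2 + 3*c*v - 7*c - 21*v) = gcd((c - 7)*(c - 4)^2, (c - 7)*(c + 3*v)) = c - 7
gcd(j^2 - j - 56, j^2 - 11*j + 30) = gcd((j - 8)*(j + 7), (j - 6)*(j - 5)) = 1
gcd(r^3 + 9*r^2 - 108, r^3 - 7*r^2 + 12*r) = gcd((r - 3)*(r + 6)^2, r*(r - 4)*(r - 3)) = r - 3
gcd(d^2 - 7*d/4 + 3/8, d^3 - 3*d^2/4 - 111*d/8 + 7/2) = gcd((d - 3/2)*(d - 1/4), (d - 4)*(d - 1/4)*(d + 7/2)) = d - 1/4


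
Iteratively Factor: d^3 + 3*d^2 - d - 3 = (d - 1)*(d^2 + 4*d + 3) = (d - 1)*(d + 1)*(d + 3)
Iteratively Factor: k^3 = (k)*(k^2) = k^2*(k)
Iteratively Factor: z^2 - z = (z)*(z - 1)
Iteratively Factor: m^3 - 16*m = (m - 4)*(m^2 + 4*m) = m*(m - 4)*(m + 4)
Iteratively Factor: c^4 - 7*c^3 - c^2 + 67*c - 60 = (c + 3)*(c^3 - 10*c^2 + 29*c - 20) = (c - 4)*(c + 3)*(c^2 - 6*c + 5) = (c - 4)*(c - 1)*(c + 3)*(c - 5)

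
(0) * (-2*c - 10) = 0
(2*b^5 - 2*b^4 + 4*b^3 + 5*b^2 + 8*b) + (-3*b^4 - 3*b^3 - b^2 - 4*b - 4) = 2*b^5 - 5*b^4 + b^3 + 4*b^2 + 4*b - 4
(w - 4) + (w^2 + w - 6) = w^2 + 2*w - 10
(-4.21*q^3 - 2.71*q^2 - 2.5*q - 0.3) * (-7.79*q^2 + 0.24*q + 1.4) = 32.7959*q^5 + 20.1005*q^4 + 12.9306*q^3 - 2.057*q^2 - 3.572*q - 0.42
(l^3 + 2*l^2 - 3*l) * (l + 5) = l^4 + 7*l^3 + 7*l^2 - 15*l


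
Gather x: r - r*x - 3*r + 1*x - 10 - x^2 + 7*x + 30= -2*r - x^2 + x*(8 - r) + 20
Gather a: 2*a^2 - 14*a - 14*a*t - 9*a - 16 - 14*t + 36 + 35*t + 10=2*a^2 + a*(-14*t - 23) + 21*t + 30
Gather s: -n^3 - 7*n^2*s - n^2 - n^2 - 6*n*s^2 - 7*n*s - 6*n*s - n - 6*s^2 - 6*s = -n^3 - 2*n^2 - n + s^2*(-6*n - 6) + s*(-7*n^2 - 13*n - 6)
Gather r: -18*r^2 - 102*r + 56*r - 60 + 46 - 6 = -18*r^2 - 46*r - 20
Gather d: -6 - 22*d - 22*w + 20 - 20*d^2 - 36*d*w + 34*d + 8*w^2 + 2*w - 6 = -20*d^2 + d*(12 - 36*w) + 8*w^2 - 20*w + 8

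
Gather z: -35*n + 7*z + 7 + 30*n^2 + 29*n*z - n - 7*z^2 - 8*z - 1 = 30*n^2 - 36*n - 7*z^2 + z*(29*n - 1) + 6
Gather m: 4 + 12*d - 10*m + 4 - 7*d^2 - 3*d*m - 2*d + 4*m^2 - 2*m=-7*d^2 + 10*d + 4*m^2 + m*(-3*d - 12) + 8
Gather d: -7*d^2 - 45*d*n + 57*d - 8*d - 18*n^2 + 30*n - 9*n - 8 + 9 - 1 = -7*d^2 + d*(49 - 45*n) - 18*n^2 + 21*n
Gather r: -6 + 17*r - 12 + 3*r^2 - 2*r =3*r^2 + 15*r - 18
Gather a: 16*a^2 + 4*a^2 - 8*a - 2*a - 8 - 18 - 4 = 20*a^2 - 10*a - 30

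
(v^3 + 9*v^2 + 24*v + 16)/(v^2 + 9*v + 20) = (v^2 + 5*v + 4)/(v + 5)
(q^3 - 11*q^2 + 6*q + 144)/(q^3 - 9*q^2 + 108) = (q - 8)/(q - 6)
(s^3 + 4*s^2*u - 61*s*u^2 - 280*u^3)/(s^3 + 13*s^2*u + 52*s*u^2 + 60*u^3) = (s^2 - s*u - 56*u^2)/(s^2 + 8*s*u + 12*u^2)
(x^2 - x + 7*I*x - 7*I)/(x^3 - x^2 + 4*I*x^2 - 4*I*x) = (x + 7*I)/(x*(x + 4*I))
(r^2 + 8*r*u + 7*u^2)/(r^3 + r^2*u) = (r + 7*u)/r^2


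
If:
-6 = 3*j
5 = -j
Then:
No Solution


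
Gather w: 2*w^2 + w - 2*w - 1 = 2*w^2 - w - 1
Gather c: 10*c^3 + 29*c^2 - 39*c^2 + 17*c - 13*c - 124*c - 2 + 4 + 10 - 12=10*c^3 - 10*c^2 - 120*c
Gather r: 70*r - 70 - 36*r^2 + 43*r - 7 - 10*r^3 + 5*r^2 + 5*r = -10*r^3 - 31*r^2 + 118*r - 77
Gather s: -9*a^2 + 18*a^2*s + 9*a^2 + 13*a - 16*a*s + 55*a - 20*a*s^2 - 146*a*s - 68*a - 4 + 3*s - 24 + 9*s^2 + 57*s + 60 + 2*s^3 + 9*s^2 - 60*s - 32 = 2*s^3 + s^2*(18 - 20*a) + s*(18*a^2 - 162*a)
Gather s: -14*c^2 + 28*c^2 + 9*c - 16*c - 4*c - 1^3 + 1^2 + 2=14*c^2 - 11*c + 2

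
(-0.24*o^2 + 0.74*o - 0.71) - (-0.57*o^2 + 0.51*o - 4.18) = 0.33*o^2 + 0.23*o + 3.47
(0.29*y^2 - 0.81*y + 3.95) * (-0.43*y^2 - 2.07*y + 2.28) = -0.1247*y^4 - 0.252*y^3 + 0.6394*y^2 - 10.0233*y + 9.006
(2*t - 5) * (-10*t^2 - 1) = -20*t^3 + 50*t^2 - 2*t + 5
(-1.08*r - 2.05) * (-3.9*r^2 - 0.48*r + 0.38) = 4.212*r^3 + 8.5134*r^2 + 0.5736*r - 0.779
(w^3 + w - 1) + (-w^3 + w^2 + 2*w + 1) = w^2 + 3*w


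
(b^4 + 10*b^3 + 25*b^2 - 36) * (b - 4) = b^5 + 6*b^4 - 15*b^3 - 100*b^2 - 36*b + 144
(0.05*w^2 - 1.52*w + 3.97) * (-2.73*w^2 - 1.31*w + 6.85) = -0.1365*w^4 + 4.0841*w^3 - 8.5044*w^2 - 15.6127*w + 27.1945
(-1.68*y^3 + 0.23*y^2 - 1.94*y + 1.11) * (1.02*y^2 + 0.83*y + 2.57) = -1.7136*y^5 - 1.1598*y^4 - 6.1055*y^3 + 0.1131*y^2 - 4.0645*y + 2.8527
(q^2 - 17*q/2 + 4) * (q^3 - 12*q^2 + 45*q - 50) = q^5 - 41*q^4/2 + 151*q^3 - 961*q^2/2 + 605*q - 200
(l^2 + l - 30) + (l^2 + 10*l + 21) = 2*l^2 + 11*l - 9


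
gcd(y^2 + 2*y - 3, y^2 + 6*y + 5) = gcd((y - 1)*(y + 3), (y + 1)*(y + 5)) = 1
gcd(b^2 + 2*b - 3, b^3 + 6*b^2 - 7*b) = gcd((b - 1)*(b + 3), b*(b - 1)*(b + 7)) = b - 1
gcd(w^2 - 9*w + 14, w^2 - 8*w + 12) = w - 2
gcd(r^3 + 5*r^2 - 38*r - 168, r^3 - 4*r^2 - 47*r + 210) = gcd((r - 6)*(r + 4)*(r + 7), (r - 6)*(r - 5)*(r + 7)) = r^2 + r - 42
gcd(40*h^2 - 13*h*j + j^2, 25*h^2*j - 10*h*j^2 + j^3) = 5*h - j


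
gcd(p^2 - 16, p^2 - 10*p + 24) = p - 4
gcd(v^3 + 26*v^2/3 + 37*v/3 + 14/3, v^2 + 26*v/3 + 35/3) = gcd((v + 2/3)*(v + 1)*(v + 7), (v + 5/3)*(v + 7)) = v + 7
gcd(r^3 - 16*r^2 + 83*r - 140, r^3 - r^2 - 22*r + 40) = r - 4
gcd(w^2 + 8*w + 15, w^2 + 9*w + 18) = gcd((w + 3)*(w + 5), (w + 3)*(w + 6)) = w + 3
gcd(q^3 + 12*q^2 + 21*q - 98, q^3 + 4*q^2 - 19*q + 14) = q^2 + 5*q - 14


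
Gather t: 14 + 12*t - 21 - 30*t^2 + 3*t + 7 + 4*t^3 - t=4*t^3 - 30*t^2 + 14*t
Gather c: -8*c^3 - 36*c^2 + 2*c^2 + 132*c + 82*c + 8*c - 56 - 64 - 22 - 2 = -8*c^3 - 34*c^2 + 222*c - 144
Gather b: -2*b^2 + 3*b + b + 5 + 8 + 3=-2*b^2 + 4*b + 16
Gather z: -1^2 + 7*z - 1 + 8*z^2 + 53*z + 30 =8*z^2 + 60*z + 28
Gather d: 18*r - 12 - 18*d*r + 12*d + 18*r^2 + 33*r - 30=d*(12 - 18*r) + 18*r^2 + 51*r - 42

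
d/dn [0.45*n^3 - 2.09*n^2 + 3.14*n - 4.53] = 1.35*n^2 - 4.18*n + 3.14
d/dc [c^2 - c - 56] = 2*c - 1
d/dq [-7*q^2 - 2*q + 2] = -14*q - 2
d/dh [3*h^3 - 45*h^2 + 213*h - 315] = 9*h^2 - 90*h + 213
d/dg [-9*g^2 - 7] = -18*g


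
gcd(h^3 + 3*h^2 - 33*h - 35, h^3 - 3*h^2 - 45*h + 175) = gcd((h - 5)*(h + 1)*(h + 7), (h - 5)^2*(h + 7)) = h^2 + 2*h - 35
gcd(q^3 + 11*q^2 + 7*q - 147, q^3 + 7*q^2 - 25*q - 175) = q + 7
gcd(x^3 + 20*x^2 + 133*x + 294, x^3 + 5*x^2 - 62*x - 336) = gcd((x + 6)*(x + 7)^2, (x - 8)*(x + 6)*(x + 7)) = x^2 + 13*x + 42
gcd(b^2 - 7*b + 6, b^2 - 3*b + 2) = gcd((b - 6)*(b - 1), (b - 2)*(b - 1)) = b - 1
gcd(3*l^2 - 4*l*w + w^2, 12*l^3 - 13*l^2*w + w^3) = 3*l^2 - 4*l*w + w^2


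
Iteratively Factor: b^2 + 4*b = (b)*(b + 4)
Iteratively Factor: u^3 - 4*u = (u)*(u^2 - 4) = u*(u - 2)*(u + 2)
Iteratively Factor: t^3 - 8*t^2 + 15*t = (t - 3)*(t^2 - 5*t) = (t - 5)*(t - 3)*(t)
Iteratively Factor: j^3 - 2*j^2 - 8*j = (j + 2)*(j^2 - 4*j) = (j - 4)*(j + 2)*(j)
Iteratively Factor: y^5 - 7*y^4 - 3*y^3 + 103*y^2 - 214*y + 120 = (y - 5)*(y^4 - 2*y^3 - 13*y^2 + 38*y - 24) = (y - 5)*(y + 4)*(y^3 - 6*y^2 + 11*y - 6) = (y - 5)*(y - 3)*(y + 4)*(y^2 - 3*y + 2) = (y - 5)*(y - 3)*(y - 1)*(y + 4)*(y - 2)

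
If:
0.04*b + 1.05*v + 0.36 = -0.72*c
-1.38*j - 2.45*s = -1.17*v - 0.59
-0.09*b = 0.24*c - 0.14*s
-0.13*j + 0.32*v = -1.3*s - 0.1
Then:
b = 4.31496784152303*v + 1.51222845382043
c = -1.6980537689735*v - 0.584012691878913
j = 1.09112426035503*v + 0.47905325443787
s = -0.137041420118343*v - 0.0290177514792899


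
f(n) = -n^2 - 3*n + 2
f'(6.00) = -15.00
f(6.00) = -52.00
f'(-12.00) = 21.00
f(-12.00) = -106.00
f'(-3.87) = 4.74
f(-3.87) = -1.37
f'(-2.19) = 1.38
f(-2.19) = 3.77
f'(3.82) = -10.64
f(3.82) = -24.05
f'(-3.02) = 3.04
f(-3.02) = 1.94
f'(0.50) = -4.00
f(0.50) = 0.25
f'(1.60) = -6.20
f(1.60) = -5.36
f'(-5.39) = 7.78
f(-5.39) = -10.88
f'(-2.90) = 2.80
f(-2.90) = 2.29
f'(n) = -2*n - 3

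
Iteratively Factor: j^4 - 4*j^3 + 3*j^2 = (j - 3)*(j^3 - j^2) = (j - 3)*(j - 1)*(j^2) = j*(j - 3)*(j - 1)*(j)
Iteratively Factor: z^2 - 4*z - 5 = (z - 5)*(z + 1)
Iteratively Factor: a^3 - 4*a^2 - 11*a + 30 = (a - 2)*(a^2 - 2*a - 15) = (a - 2)*(a + 3)*(a - 5)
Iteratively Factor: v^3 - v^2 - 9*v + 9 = (v - 1)*(v^2 - 9) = (v - 3)*(v - 1)*(v + 3)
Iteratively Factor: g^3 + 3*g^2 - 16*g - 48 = (g + 4)*(g^2 - g - 12) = (g + 3)*(g + 4)*(g - 4)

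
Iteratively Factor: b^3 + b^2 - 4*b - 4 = (b - 2)*(b^2 + 3*b + 2) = (b - 2)*(b + 1)*(b + 2)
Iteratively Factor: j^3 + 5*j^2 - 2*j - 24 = (j - 2)*(j^2 + 7*j + 12) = (j - 2)*(j + 3)*(j + 4)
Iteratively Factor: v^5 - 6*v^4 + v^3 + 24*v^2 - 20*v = (v - 2)*(v^4 - 4*v^3 - 7*v^2 + 10*v) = (v - 2)*(v + 2)*(v^3 - 6*v^2 + 5*v) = (v - 5)*(v - 2)*(v + 2)*(v^2 - v) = v*(v - 5)*(v - 2)*(v + 2)*(v - 1)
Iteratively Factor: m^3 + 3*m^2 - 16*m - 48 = (m - 4)*(m^2 + 7*m + 12) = (m - 4)*(m + 3)*(m + 4)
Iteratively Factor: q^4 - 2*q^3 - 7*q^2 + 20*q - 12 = (q - 2)*(q^3 - 7*q + 6) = (q - 2)^2*(q^2 + 2*q - 3) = (q - 2)^2*(q - 1)*(q + 3)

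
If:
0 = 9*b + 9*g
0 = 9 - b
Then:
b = 9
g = -9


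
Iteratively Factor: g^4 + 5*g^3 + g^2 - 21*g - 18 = (g + 3)*(g^3 + 2*g^2 - 5*g - 6) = (g + 1)*(g + 3)*(g^2 + g - 6) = (g - 2)*(g + 1)*(g + 3)*(g + 3)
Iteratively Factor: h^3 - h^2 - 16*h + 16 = (h - 4)*(h^2 + 3*h - 4) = (h - 4)*(h - 1)*(h + 4)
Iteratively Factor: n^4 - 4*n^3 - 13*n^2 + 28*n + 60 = (n + 2)*(n^3 - 6*n^2 - n + 30) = (n + 2)^2*(n^2 - 8*n + 15) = (n - 3)*(n + 2)^2*(n - 5)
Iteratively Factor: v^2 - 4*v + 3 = (v - 1)*(v - 3)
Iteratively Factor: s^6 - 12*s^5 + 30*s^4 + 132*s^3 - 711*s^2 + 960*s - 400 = (s - 1)*(s^5 - 11*s^4 + 19*s^3 + 151*s^2 - 560*s + 400) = (s - 1)^2*(s^4 - 10*s^3 + 9*s^2 + 160*s - 400) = (s - 1)^2*(s + 4)*(s^3 - 14*s^2 + 65*s - 100) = (s - 4)*(s - 1)^2*(s + 4)*(s^2 - 10*s + 25) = (s - 5)*(s - 4)*(s - 1)^2*(s + 4)*(s - 5)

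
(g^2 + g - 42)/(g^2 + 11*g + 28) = (g - 6)/(g + 4)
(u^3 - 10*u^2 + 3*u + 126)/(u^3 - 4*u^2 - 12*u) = (u^2 - 4*u - 21)/(u*(u + 2))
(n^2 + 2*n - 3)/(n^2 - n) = (n + 3)/n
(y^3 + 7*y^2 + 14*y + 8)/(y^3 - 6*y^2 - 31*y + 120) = (y^3 + 7*y^2 + 14*y + 8)/(y^3 - 6*y^2 - 31*y + 120)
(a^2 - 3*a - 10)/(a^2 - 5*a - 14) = (a - 5)/(a - 7)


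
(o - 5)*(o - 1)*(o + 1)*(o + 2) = o^4 - 3*o^3 - 11*o^2 + 3*o + 10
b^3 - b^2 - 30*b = b*(b - 6)*(b + 5)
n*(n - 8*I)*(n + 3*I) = n^3 - 5*I*n^2 + 24*n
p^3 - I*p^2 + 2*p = p*(p - 2*I)*(p + I)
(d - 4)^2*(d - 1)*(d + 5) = d^4 - 4*d^3 - 21*d^2 + 104*d - 80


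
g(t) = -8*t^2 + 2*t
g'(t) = 2 - 16*t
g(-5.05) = -214.12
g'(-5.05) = 82.80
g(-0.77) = -6.28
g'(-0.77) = 14.32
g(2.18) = -33.66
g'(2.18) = -32.88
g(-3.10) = -83.08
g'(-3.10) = 51.60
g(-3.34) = -95.92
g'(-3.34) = 55.44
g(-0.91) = -8.44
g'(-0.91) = 16.56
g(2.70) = -52.92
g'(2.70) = -41.20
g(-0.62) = -4.32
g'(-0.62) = 11.92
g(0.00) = 0.00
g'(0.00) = 2.00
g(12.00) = -1128.00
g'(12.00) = -190.00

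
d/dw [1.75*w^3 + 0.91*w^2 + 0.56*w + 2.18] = 5.25*w^2 + 1.82*w + 0.56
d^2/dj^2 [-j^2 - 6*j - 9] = -2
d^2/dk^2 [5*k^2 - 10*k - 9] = 10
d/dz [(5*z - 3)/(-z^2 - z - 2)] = (-5*z^2 - 5*z + (2*z + 1)*(5*z - 3) - 10)/(z^2 + z + 2)^2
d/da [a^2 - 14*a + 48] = 2*a - 14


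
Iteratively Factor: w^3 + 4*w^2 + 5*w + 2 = (w + 1)*(w^2 + 3*w + 2) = (w + 1)^2*(w + 2)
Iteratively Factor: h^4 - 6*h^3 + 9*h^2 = (h - 3)*(h^3 - 3*h^2) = h*(h - 3)*(h^2 - 3*h) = h*(h - 3)^2*(h)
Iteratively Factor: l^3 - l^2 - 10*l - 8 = (l + 1)*(l^2 - 2*l - 8) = (l + 1)*(l + 2)*(l - 4)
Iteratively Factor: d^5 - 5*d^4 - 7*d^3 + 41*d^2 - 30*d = (d)*(d^4 - 5*d^3 - 7*d^2 + 41*d - 30) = d*(d - 1)*(d^3 - 4*d^2 - 11*d + 30) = d*(d - 5)*(d - 1)*(d^2 + d - 6) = d*(d - 5)*(d - 1)*(d + 3)*(d - 2)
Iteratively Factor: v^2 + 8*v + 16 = (v + 4)*(v + 4)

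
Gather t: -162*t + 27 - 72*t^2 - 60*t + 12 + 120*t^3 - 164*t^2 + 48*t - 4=120*t^3 - 236*t^2 - 174*t + 35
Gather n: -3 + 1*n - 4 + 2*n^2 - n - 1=2*n^2 - 8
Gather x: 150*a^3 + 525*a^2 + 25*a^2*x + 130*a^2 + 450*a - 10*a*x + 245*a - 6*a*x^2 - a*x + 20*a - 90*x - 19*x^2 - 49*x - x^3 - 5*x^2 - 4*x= 150*a^3 + 655*a^2 + 715*a - x^3 + x^2*(-6*a - 24) + x*(25*a^2 - 11*a - 143)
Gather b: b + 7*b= 8*b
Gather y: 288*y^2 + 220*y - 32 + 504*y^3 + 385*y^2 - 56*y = 504*y^3 + 673*y^2 + 164*y - 32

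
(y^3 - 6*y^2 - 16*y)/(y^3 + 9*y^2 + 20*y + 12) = y*(y - 8)/(y^2 + 7*y + 6)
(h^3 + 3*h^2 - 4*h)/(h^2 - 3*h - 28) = h*(h - 1)/(h - 7)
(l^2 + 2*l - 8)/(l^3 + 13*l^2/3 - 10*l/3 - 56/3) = 3/(3*l + 7)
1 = 1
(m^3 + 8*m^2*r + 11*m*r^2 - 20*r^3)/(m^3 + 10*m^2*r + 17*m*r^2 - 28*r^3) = (m + 5*r)/(m + 7*r)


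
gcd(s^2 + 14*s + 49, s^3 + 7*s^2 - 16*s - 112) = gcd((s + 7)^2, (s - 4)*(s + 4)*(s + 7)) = s + 7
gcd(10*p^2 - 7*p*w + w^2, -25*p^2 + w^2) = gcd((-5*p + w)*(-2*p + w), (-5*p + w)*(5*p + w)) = 5*p - w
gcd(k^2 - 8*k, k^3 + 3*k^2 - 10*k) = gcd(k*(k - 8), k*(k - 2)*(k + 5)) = k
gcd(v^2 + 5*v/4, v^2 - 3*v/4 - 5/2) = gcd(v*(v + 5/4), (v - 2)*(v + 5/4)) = v + 5/4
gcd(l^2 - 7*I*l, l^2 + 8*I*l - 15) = 1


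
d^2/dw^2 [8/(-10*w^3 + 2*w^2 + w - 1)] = 16*(2*(15*w - 1)*(10*w^3 - 2*w^2 - w + 1) - (-30*w^2 + 4*w + 1)^2)/(10*w^3 - 2*w^2 - w + 1)^3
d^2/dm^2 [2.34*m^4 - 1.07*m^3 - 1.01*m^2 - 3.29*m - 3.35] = 28.08*m^2 - 6.42*m - 2.02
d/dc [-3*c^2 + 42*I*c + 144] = -6*c + 42*I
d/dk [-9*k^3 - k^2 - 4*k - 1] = -27*k^2 - 2*k - 4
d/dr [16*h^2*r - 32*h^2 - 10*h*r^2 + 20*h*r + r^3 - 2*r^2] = 16*h^2 - 20*h*r + 20*h + 3*r^2 - 4*r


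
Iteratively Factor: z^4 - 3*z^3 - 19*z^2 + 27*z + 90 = (z + 3)*(z^3 - 6*z^2 - z + 30) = (z - 3)*(z + 3)*(z^2 - 3*z - 10) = (z - 5)*(z - 3)*(z + 3)*(z + 2)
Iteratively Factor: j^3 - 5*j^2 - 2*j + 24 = (j - 3)*(j^2 - 2*j - 8) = (j - 4)*(j - 3)*(j + 2)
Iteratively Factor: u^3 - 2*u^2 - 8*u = (u - 4)*(u^2 + 2*u) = u*(u - 4)*(u + 2)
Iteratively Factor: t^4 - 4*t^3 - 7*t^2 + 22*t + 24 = (t - 4)*(t^3 - 7*t - 6) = (t - 4)*(t - 3)*(t^2 + 3*t + 2) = (t - 4)*(t - 3)*(t + 1)*(t + 2)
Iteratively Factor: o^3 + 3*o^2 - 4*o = (o - 1)*(o^2 + 4*o) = (o - 1)*(o + 4)*(o)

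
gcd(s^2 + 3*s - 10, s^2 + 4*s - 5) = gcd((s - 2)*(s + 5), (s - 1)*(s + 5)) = s + 5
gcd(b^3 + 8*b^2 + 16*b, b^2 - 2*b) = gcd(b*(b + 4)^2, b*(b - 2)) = b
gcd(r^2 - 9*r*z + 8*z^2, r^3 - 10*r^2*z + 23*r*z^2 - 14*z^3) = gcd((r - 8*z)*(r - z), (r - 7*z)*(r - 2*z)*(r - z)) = -r + z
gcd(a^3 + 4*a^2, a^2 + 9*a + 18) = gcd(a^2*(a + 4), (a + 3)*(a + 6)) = 1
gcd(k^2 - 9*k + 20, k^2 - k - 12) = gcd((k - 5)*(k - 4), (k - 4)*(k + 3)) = k - 4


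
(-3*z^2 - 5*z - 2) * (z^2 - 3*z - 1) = -3*z^4 + 4*z^3 + 16*z^2 + 11*z + 2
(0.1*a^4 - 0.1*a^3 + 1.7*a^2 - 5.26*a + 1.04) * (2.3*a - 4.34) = 0.23*a^5 - 0.664*a^4 + 4.344*a^3 - 19.476*a^2 + 25.2204*a - 4.5136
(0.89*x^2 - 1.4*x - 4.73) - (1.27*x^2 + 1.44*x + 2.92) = -0.38*x^2 - 2.84*x - 7.65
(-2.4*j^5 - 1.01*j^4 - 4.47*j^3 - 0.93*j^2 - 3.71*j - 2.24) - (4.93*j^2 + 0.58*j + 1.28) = -2.4*j^5 - 1.01*j^4 - 4.47*j^3 - 5.86*j^2 - 4.29*j - 3.52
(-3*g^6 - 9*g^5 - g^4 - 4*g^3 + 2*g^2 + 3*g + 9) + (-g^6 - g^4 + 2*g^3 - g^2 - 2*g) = -4*g^6 - 9*g^5 - 2*g^4 - 2*g^3 + g^2 + g + 9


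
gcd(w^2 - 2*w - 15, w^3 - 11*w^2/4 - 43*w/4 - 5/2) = w - 5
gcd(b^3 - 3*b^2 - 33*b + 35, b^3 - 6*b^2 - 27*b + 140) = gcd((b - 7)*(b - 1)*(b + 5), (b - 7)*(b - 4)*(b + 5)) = b^2 - 2*b - 35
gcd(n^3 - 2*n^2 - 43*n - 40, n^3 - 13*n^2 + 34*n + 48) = n^2 - 7*n - 8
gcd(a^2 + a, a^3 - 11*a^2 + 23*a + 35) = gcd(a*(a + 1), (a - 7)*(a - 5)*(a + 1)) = a + 1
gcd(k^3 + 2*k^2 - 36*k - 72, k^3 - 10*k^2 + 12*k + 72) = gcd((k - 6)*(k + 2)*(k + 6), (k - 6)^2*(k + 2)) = k^2 - 4*k - 12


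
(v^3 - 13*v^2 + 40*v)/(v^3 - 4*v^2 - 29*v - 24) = v*(v - 5)/(v^2 + 4*v + 3)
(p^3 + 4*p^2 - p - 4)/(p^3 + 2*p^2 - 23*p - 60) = (p^2 - 1)/(p^2 - 2*p - 15)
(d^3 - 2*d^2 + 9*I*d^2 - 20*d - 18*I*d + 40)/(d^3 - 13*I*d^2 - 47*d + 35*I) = (d^3 + d^2*(-2 + 9*I) + d*(-20 - 18*I) + 40)/(d^3 - 13*I*d^2 - 47*d + 35*I)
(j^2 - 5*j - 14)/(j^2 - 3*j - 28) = (j + 2)/(j + 4)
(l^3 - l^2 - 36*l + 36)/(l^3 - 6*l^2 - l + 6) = (l + 6)/(l + 1)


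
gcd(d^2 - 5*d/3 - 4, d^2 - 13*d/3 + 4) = d - 3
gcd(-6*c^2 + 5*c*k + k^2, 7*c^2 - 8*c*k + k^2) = c - k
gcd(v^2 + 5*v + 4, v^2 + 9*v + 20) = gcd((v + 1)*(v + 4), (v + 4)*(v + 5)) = v + 4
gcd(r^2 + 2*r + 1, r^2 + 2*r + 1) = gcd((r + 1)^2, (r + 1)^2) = r^2 + 2*r + 1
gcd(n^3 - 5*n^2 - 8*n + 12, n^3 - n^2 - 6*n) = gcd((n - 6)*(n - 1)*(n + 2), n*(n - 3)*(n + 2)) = n + 2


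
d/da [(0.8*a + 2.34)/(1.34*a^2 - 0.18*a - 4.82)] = (1.072*a^2 - 0.144*a - (0.8*a + 2.34)*(2.68*a - 0.18) - 3.856)/(-1.34*a^2 + 0.18*a + 4.82)^2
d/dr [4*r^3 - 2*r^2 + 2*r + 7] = 12*r^2 - 4*r + 2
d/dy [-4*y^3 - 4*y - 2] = -12*y^2 - 4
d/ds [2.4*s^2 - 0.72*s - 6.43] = 4.8*s - 0.72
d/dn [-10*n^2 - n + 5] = -20*n - 1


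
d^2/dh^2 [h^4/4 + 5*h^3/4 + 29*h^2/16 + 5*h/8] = 3*h^2 + 15*h/2 + 29/8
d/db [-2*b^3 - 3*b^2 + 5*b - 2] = -6*b^2 - 6*b + 5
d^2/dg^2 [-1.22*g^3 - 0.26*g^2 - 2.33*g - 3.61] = -7.32*g - 0.52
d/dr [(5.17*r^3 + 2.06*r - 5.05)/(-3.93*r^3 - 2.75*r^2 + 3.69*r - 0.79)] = (-14.2175*r^4 + 54.3462*r^3 - 66.1274*r^2 - 27.775*r + 17.0071)/(15.4449*r^6 + 21.615*r^5 - 21.4409*r^4 - 14.0856*r^3 + 17.9611*r^2 - 5.8302*r + 0.6241)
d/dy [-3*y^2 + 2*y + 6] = 2 - 6*y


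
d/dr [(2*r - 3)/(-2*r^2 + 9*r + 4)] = (4*r^2 - 12*r + 35)/(4*r^4 - 36*r^3 + 65*r^2 + 72*r + 16)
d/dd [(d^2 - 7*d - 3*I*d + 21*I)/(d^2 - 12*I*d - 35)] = (d^2*(7 - 9*I) + d*(-70 - 42*I) - 7 + 105*I)/(d^4 - 24*I*d^3 - 214*d^2 + 840*I*d + 1225)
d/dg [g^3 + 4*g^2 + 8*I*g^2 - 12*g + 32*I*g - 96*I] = 3*g^2 + g*(8 + 16*I) - 12 + 32*I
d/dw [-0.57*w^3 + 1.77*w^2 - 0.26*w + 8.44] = -1.71*w^2 + 3.54*w - 0.26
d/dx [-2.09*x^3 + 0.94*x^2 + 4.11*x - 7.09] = -6.27*x^2 + 1.88*x + 4.11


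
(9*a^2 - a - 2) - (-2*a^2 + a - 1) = 11*a^2 - 2*a - 1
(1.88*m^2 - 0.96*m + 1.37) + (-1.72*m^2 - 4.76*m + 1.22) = 0.16*m^2 - 5.72*m + 2.59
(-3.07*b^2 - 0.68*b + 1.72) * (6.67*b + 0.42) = -20.4769*b^3 - 5.825*b^2 + 11.1868*b + 0.7224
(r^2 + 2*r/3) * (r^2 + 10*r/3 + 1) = r^4 + 4*r^3 + 29*r^2/9 + 2*r/3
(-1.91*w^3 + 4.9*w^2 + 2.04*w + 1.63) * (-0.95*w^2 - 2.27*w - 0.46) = 1.8145*w^5 - 0.3193*w^4 - 12.1824*w^3 - 8.4333*w^2 - 4.6385*w - 0.7498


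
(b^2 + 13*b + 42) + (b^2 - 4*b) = 2*b^2 + 9*b + 42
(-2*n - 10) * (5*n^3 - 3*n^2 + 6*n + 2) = -10*n^4 - 44*n^3 + 18*n^2 - 64*n - 20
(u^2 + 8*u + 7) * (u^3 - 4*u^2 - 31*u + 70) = u^5 + 4*u^4 - 56*u^3 - 206*u^2 + 343*u + 490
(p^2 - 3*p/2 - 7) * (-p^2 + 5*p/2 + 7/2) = -p^4 + 4*p^3 + 27*p^2/4 - 91*p/4 - 49/2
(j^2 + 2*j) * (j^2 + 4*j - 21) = j^4 + 6*j^3 - 13*j^2 - 42*j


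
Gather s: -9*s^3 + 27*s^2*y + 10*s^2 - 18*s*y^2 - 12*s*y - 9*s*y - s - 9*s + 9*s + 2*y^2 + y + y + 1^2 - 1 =-9*s^3 + s^2*(27*y + 10) + s*(-18*y^2 - 21*y - 1) + 2*y^2 + 2*y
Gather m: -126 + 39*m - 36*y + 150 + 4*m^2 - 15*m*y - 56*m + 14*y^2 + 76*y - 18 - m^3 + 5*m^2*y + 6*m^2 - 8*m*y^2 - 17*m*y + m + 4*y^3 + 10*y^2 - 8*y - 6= -m^3 + m^2*(5*y + 10) + m*(-8*y^2 - 32*y - 16) + 4*y^3 + 24*y^2 + 32*y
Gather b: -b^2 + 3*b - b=-b^2 + 2*b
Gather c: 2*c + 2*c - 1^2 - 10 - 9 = 4*c - 20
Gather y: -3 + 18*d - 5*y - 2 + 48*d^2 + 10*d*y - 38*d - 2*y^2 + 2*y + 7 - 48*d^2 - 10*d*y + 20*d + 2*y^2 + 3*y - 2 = 0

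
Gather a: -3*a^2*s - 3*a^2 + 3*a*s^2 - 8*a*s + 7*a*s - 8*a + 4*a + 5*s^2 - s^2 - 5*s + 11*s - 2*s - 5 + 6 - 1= a^2*(-3*s - 3) + a*(3*s^2 - s - 4) + 4*s^2 + 4*s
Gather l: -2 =-2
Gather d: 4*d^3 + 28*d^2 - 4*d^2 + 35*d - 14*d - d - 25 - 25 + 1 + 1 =4*d^3 + 24*d^2 + 20*d - 48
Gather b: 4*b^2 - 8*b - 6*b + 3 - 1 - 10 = 4*b^2 - 14*b - 8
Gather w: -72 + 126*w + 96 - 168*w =24 - 42*w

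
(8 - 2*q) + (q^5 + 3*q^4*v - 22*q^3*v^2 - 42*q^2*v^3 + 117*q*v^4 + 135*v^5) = q^5 + 3*q^4*v - 22*q^3*v^2 - 42*q^2*v^3 + 117*q*v^4 - 2*q + 135*v^5 + 8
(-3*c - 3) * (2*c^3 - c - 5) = -6*c^4 - 6*c^3 + 3*c^2 + 18*c + 15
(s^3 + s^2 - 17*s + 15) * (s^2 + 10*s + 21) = s^5 + 11*s^4 + 14*s^3 - 134*s^2 - 207*s + 315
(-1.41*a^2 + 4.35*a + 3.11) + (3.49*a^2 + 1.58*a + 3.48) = 2.08*a^2 + 5.93*a + 6.59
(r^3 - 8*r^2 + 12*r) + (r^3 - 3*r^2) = 2*r^3 - 11*r^2 + 12*r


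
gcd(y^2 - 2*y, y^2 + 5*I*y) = y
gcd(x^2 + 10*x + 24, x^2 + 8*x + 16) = x + 4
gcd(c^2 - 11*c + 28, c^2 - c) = 1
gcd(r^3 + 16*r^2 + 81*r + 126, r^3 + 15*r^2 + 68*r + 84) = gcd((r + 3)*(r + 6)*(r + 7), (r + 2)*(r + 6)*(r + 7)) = r^2 + 13*r + 42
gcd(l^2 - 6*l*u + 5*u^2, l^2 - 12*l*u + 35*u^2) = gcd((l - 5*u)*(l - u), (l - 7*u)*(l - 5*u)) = -l + 5*u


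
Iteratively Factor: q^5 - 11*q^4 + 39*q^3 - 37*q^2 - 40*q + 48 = (q + 1)*(q^4 - 12*q^3 + 51*q^2 - 88*q + 48) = (q - 4)*(q + 1)*(q^3 - 8*q^2 + 19*q - 12) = (q - 4)*(q - 1)*(q + 1)*(q^2 - 7*q + 12) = (q - 4)*(q - 3)*(q - 1)*(q + 1)*(q - 4)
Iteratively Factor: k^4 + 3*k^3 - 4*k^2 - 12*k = (k)*(k^3 + 3*k^2 - 4*k - 12) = k*(k + 2)*(k^2 + k - 6) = k*(k - 2)*(k + 2)*(k + 3)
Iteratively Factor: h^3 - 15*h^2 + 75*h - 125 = (h - 5)*(h^2 - 10*h + 25) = (h - 5)^2*(h - 5)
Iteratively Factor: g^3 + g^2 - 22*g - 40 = (g + 2)*(g^2 - g - 20) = (g - 5)*(g + 2)*(g + 4)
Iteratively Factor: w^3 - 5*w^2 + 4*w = (w - 1)*(w^2 - 4*w) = w*(w - 1)*(w - 4)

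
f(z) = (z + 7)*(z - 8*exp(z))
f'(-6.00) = -5.04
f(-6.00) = -6.02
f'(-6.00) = -5.04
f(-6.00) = -6.02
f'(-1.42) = -8.56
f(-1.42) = -18.71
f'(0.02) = -58.42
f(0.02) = -57.15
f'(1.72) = -423.81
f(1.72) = -374.58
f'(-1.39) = -8.95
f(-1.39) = -18.98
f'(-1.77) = -5.03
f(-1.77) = -16.38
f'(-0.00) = -57.00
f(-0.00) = -56.00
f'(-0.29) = -39.73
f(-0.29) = -42.11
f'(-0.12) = -49.15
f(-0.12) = -49.64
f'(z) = z + (1 - 8*exp(z))*(z + 7) - 8*exp(z) = z - (z + 7)*(8*exp(z) - 1) - 8*exp(z)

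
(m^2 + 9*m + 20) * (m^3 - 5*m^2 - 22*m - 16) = m^5 + 4*m^4 - 47*m^3 - 314*m^2 - 584*m - 320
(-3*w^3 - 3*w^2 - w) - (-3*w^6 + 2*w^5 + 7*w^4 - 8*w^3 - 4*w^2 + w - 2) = 3*w^6 - 2*w^5 - 7*w^4 + 5*w^3 + w^2 - 2*w + 2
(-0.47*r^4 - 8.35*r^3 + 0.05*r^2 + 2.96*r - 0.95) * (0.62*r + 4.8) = -0.2914*r^5 - 7.433*r^4 - 40.049*r^3 + 2.0752*r^2 + 13.619*r - 4.56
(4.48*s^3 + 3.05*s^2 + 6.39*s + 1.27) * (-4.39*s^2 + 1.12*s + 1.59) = -19.6672*s^5 - 8.3719*s^4 - 17.5129*s^3 + 6.431*s^2 + 11.5825*s + 2.0193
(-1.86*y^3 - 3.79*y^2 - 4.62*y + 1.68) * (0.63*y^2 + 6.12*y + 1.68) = -1.1718*y^5 - 13.7709*y^4 - 29.2302*y^3 - 33.5832*y^2 + 2.52*y + 2.8224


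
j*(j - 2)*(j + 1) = j^3 - j^2 - 2*j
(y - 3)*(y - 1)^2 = y^3 - 5*y^2 + 7*y - 3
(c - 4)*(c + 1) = c^2 - 3*c - 4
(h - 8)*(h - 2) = h^2 - 10*h + 16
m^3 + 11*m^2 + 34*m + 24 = (m + 1)*(m + 4)*(m + 6)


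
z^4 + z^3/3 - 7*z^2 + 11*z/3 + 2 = (z - 2)*(z - 1)*(z + 1/3)*(z + 3)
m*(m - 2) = m^2 - 2*m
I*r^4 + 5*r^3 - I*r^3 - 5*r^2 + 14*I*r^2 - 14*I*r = r*(r - 7*I)*(r + 2*I)*(I*r - I)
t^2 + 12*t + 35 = (t + 5)*(t + 7)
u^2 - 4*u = u*(u - 4)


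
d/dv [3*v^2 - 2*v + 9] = 6*v - 2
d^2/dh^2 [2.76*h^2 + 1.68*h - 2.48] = 5.52000000000000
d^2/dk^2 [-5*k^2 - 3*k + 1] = -10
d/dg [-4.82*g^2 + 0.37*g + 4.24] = 0.37 - 9.64*g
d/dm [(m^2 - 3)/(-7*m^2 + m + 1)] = (m^2 - 40*m + 3)/(49*m^4 - 14*m^3 - 13*m^2 + 2*m + 1)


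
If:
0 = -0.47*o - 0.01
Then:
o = -0.02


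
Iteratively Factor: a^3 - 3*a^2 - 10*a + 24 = (a - 2)*(a^2 - a - 12) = (a - 2)*(a + 3)*(a - 4)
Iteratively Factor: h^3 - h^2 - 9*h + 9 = (h + 3)*(h^2 - 4*h + 3) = (h - 3)*(h + 3)*(h - 1)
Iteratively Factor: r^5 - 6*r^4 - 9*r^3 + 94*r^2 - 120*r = (r - 2)*(r^4 - 4*r^3 - 17*r^2 + 60*r) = r*(r - 2)*(r^3 - 4*r^2 - 17*r + 60) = r*(r - 5)*(r - 2)*(r^2 + r - 12) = r*(r - 5)*(r - 2)*(r + 4)*(r - 3)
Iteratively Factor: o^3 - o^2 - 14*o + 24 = (o + 4)*(o^2 - 5*o + 6) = (o - 3)*(o + 4)*(o - 2)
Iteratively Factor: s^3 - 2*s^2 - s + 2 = (s + 1)*(s^2 - 3*s + 2) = (s - 1)*(s + 1)*(s - 2)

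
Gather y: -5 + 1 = -4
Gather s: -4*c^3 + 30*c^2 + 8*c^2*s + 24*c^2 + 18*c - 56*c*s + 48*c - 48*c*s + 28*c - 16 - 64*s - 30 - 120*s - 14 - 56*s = -4*c^3 + 54*c^2 + 94*c + s*(8*c^2 - 104*c - 240) - 60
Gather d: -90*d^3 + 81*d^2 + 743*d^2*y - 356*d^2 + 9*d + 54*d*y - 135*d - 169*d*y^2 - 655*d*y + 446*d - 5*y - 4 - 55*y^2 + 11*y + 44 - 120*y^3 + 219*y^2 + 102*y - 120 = -90*d^3 + d^2*(743*y - 275) + d*(-169*y^2 - 601*y + 320) - 120*y^3 + 164*y^2 + 108*y - 80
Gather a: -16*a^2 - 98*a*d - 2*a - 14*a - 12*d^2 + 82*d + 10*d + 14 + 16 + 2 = -16*a^2 + a*(-98*d - 16) - 12*d^2 + 92*d + 32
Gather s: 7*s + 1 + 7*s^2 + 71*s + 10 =7*s^2 + 78*s + 11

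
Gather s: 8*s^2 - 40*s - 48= 8*s^2 - 40*s - 48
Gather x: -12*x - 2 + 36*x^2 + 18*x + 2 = 36*x^2 + 6*x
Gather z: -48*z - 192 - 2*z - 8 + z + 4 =-49*z - 196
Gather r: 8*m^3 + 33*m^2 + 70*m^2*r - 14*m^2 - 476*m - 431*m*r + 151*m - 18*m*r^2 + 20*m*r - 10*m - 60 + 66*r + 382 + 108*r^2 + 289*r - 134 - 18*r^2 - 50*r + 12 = 8*m^3 + 19*m^2 - 335*m + r^2*(90 - 18*m) + r*(70*m^2 - 411*m + 305) + 200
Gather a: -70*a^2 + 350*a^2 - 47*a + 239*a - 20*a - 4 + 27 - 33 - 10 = 280*a^2 + 172*a - 20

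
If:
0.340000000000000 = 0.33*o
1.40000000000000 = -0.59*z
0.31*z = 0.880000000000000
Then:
No Solution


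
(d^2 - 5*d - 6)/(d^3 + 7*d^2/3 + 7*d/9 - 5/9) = 9*(d - 6)/(9*d^2 + 12*d - 5)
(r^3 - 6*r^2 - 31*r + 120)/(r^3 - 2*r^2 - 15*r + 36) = (r^2 - 3*r - 40)/(r^2 + r - 12)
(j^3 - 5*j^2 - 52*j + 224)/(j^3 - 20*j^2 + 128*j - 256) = (j + 7)/(j - 8)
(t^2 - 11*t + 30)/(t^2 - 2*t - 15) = (t - 6)/(t + 3)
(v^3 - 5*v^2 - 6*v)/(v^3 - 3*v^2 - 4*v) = (v - 6)/(v - 4)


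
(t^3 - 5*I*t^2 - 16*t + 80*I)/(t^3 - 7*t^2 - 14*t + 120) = (t^2 - t*(4 + 5*I) + 20*I)/(t^2 - 11*t + 30)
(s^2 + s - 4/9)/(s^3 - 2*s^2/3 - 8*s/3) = (s - 1/3)/(s*(s - 2))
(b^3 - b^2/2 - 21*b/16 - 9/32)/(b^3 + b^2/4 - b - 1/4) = (8*b^2 - 6*b - 9)/(8*(b^2 - 1))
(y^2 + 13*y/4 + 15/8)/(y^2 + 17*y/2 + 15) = (y + 3/4)/(y + 6)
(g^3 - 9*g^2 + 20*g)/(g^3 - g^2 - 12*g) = (g - 5)/(g + 3)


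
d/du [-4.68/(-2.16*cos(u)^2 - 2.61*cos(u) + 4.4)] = (20.2176*cos(u) + 12.2148)*sin(u)/(2.16*cos(u)^2 + 2.61*cos(u) - 4.4)^2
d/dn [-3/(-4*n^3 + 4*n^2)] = 3*(2 - 3*n)/(4*n^3*(n - 1)^2)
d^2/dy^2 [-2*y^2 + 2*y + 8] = -4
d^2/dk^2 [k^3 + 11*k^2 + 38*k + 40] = 6*k + 22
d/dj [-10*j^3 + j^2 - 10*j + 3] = -30*j^2 + 2*j - 10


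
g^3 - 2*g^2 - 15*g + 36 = (g - 3)^2*(g + 4)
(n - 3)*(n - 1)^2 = n^3 - 5*n^2 + 7*n - 3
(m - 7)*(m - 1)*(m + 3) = m^3 - 5*m^2 - 17*m + 21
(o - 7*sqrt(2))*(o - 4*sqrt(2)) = o^2 - 11*sqrt(2)*o + 56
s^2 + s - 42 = (s - 6)*(s + 7)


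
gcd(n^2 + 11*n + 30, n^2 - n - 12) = 1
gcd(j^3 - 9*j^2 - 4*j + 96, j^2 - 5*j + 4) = j - 4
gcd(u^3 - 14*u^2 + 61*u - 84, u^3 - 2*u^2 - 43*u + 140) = u - 4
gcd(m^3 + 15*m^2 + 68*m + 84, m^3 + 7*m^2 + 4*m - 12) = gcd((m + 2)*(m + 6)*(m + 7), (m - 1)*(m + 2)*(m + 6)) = m^2 + 8*m + 12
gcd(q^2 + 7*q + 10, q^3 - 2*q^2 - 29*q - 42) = q + 2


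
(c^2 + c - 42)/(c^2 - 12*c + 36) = (c + 7)/(c - 6)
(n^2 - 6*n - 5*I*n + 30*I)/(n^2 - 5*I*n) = (n - 6)/n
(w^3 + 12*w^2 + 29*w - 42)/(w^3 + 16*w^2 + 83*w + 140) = (w^2 + 5*w - 6)/(w^2 + 9*w + 20)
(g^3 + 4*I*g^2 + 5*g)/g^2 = g + 4*I + 5/g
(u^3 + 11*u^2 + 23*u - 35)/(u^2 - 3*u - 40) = (u^2 + 6*u - 7)/(u - 8)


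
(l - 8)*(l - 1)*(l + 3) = l^3 - 6*l^2 - 19*l + 24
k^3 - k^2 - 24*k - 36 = (k - 6)*(k + 2)*(k + 3)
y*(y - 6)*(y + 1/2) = y^3 - 11*y^2/2 - 3*y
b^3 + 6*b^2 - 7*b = b*(b - 1)*(b + 7)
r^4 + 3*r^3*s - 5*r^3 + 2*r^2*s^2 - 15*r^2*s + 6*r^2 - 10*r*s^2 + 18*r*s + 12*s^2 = (r - 3)*(r - 2)*(r + s)*(r + 2*s)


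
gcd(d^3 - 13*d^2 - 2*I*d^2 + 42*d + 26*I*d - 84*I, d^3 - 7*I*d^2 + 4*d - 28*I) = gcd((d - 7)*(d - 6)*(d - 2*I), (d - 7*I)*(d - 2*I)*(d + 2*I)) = d - 2*I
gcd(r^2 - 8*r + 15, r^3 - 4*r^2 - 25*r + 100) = r - 5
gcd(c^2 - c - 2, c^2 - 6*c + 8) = c - 2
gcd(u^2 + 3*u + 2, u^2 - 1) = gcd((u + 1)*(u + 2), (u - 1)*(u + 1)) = u + 1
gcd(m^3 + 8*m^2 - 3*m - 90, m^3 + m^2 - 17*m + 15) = m^2 + 2*m - 15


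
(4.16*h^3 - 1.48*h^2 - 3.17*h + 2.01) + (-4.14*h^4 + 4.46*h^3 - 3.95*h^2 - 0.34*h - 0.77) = -4.14*h^4 + 8.62*h^3 - 5.43*h^2 - 3.51*h + 1.24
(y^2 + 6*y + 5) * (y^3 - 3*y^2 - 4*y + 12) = y^5 + 3*y^4 - 17*y^3 - 27*y^2 + 52*y + 60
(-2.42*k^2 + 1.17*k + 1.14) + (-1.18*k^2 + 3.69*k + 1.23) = -3.6*k^2 + 4.86*k + 2.37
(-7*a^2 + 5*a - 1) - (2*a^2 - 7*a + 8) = -9*a^2 + 12*a - 9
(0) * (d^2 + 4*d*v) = 0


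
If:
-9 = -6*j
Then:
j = 3/2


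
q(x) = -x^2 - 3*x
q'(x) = -2*x - 3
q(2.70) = -15.39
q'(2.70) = -8.40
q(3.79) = -25.73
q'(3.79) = -10.58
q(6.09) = -55.36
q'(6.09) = -15.18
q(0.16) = -0.51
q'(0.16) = -3.32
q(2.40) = -12.96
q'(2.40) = -7.80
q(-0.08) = 0.23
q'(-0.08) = -2.84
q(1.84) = -8.91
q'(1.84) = -6.68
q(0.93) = -3.65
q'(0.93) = -4.86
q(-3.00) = 0.00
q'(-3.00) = 3.00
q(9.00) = -108.00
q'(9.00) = -21.00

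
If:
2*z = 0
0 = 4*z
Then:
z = 0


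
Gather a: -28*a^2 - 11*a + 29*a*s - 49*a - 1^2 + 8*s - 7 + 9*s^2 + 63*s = -28*a^2 + a*(29*s - 60) + 9*s^2 + 71*s - 8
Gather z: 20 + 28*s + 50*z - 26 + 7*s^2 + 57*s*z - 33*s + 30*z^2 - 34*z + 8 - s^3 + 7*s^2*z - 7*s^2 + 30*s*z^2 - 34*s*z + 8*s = -s^3 + 3*s + z^2*(30*s + 30) + z*(7*s^2 + 23*s + 16) + 2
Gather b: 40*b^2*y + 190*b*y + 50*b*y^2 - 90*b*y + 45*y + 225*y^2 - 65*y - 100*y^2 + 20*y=40*b^2*y + b*(50*y^2 + 100*y) + 125*y^2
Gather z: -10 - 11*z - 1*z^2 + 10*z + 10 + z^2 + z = 0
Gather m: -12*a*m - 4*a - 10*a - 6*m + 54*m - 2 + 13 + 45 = -14*a + m*(48 - 12*a) + 56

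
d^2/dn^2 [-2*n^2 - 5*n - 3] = -4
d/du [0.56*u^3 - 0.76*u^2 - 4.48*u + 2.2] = 1.68*u^2 - 1.52*u - 4.48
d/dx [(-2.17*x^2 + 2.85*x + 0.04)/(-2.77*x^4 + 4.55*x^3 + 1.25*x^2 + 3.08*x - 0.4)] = (-12.0218*x^5 + 33.557*x^4 - 25.4918*x^3 - 10.7921*x^2 + 1.636*x - 1.2632)/(7.6729*x^8 - 25.207*x^7 + 13.7775*x^6 - 5.6882*x^5 + 31.8065*x^4 + 4.06*x^3 + 8.4864*x^2 - 2.464*x + 0.16)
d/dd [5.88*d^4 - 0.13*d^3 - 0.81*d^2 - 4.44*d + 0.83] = 23.52*d^3 - 0.39*d^2 - 1.62*d - 4.44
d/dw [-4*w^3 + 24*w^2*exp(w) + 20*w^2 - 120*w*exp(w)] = 24*w^2*exp(w) - 12*w^2 - 72*w*exp(w) + 40*w - 120*exp(w)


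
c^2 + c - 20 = (c - 4)*(c + 5)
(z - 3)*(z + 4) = z^2 + z - 12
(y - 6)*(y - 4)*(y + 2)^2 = y^4 - 6*y^3 - 12*y^2 + 56*y + 96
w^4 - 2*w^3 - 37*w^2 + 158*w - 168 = (w - 4)*(w - 3)*(w - 2)*(w + 7)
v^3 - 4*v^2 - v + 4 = (v - 4)*(v - 1)*(v + 1)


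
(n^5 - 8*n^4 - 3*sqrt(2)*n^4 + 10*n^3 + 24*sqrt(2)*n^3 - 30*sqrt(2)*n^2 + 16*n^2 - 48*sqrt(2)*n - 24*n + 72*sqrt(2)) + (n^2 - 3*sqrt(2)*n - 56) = n^5 - 8*n^4 - 3*sqrt(2)*n^4 + 10*n^3 + 24*sqrt(2)*n^3 - 30*sqrt(2)*n^2 + 17*n^2 - 51*sqrt(2)*n - 24*n - 56 + 72*sqrt(2)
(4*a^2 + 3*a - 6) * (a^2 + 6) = 4*a^4 + 3*a^3 + 18*a^2 + 18*a - 36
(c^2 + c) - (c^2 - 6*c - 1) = 7*c + 1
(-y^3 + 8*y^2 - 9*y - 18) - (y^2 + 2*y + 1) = -y^3 + 7*y^2 - 11*y - 19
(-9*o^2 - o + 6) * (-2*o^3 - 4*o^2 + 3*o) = 18*o^5 + 38*o^4 - 35*o^3 - 27*o^2 + 18*o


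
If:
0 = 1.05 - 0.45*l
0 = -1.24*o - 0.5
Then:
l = 2.33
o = -0.40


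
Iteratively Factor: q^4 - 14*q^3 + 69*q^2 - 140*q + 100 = (q - 2)*(q^3 - 12*q^2 + 45*q - 50) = (q - 5)*(q - 2)*(q^2 - 7*q + 10) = (q - 5)*(q - 2)^2*(q - 5)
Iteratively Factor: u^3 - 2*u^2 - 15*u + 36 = (u - 3)*(u^2 + u - 12) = (u - 3)^2*(u + 4)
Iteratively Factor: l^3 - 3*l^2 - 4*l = (l + 1)*(l^2 - 4*l) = l*(l + 1)*(l - 4)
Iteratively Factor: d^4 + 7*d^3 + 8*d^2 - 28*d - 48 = (d + 4)*(d^3 + 3*d^2 - 4*d - 12) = (d + 3)*(d + 4)*(d^2 - 4) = (d + 2)*(d + 3)*(d + 4)*(d - 2)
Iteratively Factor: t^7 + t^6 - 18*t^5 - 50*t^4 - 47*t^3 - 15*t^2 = (t + 1)*(t^6 - 18*t^4 - 32*t^3 - 15*t^2) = t*(t + 1)*(t^5 - 18*t^3 - 32*t^2 - 15*t) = t*(t + 1)^2*(t^4 - t^3 - 17*t^2 - 15*t) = t*(t + 1)^2*(t + 3)*(t^3 - 4*t^2 - 5*t) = t^2*(t + 1)^2*(t + 3)*(t^2 - 4*t - 5) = t^2*(t - 5)*(t + 1)^2*(t + 3)*(t + 1)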